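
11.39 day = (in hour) 273.4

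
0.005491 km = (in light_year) 5.804e-16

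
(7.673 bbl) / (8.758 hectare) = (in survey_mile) 8.655e-09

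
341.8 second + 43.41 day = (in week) 6.202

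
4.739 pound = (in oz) 75.82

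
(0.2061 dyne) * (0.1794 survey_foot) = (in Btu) 1.068e-10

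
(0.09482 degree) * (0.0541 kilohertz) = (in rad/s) 0.08953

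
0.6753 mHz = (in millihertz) 0.6753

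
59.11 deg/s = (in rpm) 9.852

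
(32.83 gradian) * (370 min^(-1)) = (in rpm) 30.37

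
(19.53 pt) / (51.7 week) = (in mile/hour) 4.929e-10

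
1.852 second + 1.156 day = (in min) 1665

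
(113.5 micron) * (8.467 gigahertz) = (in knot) 1.868e+06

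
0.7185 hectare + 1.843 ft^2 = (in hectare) 0.7185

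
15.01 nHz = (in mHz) 1.501e-05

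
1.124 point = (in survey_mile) 2.464e-07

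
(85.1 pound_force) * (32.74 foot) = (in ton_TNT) 9.029e-07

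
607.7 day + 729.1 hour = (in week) 91.15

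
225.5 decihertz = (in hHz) 0.2255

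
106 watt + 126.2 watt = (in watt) 232.2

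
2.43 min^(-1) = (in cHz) 4.05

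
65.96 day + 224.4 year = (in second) 7.082e+09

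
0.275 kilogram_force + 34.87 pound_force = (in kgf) 16.09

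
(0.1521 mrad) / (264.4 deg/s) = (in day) 3.815e-10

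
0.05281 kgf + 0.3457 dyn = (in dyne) 5.179e+04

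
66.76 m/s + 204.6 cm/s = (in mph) 153.9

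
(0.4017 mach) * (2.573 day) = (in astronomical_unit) 0.0002033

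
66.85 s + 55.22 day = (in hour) 1325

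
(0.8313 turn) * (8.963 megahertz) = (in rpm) 4.471e+08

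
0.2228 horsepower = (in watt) 166.1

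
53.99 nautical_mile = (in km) 99.99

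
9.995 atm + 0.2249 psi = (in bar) 10.14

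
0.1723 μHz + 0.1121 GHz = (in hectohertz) 1.121e+06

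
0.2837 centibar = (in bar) 0.002837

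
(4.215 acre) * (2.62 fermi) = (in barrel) 2.811e-10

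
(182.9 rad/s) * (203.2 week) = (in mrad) 2.248e+13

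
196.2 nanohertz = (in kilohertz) 1.962e-10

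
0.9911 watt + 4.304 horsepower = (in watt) 3210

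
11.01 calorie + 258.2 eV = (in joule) 46.07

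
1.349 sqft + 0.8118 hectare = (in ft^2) 8.738e+04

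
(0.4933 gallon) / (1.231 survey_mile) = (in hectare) 9.426e-11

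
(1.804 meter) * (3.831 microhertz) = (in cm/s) 0.0006911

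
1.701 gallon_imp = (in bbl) 0.04864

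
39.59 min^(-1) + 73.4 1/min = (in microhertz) 1.883e+06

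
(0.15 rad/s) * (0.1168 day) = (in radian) 1514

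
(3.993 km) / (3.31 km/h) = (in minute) 72.38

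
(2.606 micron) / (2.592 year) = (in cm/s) 3.188e-12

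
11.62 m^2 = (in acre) 0.002871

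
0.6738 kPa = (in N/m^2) 673.8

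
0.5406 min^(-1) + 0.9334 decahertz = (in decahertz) 0.9343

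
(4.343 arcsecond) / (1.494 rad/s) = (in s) 1.409e-05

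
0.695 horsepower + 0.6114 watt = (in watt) 518.9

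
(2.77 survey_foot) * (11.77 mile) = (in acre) 3.952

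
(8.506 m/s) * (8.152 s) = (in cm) 6934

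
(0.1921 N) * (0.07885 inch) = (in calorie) 9.195e-05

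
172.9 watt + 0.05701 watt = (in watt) 173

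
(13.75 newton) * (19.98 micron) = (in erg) 2747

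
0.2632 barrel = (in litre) 41.85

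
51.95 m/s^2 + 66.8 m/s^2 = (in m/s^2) 118.8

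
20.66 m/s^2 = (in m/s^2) 20.66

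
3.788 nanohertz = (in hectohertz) 3.788e-11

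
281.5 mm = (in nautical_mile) 0.000152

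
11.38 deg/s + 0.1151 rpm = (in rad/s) 0.2107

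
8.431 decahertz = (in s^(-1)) 84.31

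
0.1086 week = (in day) 0.7602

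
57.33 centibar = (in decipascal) 5.733e+05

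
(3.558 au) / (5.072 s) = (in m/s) 1.049e+11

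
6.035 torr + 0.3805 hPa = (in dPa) 8427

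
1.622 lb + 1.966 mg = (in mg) 7.357e+05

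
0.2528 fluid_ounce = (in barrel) 4.702e-05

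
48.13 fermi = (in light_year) 5.087e-30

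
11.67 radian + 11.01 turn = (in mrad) 8.085e+04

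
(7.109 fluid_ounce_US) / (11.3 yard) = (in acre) 5.028e-09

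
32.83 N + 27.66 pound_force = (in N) 155.9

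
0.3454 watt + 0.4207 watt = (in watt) 0.7661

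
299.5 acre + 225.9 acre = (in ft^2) 2.289e+07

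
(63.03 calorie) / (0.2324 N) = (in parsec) 3.677e-14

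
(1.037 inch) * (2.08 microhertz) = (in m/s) 5.479e-08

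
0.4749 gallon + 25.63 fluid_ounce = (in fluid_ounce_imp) 89.95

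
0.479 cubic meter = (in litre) 479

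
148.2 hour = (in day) 6.175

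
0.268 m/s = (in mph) 0.5995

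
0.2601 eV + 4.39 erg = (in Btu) 4.161e-10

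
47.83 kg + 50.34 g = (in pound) 105.6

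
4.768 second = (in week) 7.884e-06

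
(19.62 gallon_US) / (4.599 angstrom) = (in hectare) 1.615e+04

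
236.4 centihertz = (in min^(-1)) 141.8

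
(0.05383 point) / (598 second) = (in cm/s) 3.176e-06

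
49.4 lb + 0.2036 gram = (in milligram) 2.241e+07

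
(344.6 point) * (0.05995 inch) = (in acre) 4.574e-08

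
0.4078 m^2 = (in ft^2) 4.39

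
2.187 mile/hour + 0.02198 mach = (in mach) 0.02485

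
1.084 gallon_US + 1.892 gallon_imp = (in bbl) 0.07991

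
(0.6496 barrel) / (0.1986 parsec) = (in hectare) 1.685e-21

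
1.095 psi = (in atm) 0.07451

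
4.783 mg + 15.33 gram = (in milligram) 1.533e+04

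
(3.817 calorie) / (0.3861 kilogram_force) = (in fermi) 4.218e+15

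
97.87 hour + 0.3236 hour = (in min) 5892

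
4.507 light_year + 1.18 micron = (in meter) 4.264e+16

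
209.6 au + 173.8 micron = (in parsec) 0.001016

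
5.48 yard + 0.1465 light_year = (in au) 9265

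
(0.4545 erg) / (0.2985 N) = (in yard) 1.665e-07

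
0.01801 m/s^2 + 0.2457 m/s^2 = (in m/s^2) 0.2637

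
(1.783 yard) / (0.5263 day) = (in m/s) 3.585e-05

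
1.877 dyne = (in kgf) 1.914e-06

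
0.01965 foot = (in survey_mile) 3.722e-06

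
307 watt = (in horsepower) 0.4117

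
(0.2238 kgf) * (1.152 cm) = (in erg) 2.528e+05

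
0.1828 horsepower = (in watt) 136.3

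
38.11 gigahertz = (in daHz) 3.811e+09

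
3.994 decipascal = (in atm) 3.942e-06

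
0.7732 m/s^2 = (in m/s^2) 0.7732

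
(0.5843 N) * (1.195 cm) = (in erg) 6.982e+04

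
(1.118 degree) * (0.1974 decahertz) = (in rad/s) 0.03852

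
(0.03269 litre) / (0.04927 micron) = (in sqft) 7142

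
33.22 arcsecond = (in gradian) 0.01025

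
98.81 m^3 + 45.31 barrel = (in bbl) 666.8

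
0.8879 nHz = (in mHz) 8.879e-07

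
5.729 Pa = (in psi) 0.0008309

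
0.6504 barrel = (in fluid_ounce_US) 3497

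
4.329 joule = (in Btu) 0.004103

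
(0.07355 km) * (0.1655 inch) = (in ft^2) 3.328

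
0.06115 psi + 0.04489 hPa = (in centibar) 0.4261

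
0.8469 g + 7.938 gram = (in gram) 8.785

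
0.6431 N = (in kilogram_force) 0.06558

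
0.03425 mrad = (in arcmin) 0.1177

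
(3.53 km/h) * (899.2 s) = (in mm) 8.817e+05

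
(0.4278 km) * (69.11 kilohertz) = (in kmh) 1.064e+08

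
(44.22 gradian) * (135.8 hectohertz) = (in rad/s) 9433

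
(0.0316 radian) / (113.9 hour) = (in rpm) 7.359e-07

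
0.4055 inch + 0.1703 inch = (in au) 9.776e-14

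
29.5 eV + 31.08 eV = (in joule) 9.706e-18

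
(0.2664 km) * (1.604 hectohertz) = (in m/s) 4.273e+04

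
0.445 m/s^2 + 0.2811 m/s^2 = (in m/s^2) 0.7261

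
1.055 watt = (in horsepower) 0.001415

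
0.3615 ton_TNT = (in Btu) 1.434e+06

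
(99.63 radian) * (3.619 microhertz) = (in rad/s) 0.0003606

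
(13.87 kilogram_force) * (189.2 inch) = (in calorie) 156.2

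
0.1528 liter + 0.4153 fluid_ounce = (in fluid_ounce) 5.582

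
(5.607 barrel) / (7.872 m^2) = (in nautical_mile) 6.115e-05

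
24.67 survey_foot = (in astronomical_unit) 5.026e-11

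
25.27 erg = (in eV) 1.577e+13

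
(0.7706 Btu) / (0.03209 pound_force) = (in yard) 6229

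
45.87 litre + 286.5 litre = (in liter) 332.4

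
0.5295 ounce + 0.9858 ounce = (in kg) 0.04296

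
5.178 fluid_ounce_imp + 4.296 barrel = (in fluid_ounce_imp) 2.404e+04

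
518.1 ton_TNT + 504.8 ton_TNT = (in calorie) 1.023e+12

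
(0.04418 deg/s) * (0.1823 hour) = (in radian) 0.506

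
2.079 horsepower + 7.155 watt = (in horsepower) 2.089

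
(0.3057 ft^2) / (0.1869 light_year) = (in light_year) 1.698e-33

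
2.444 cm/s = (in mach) 7.178e-05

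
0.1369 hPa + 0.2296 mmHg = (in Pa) 44.3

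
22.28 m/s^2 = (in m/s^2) 22.28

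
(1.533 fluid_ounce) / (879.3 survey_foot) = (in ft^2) 1.821e-06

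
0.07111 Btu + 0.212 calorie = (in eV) 4.738e+20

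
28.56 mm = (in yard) 0.03123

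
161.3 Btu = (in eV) 1.062e+24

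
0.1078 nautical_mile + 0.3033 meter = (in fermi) 1.999e+17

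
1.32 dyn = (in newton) 1.32e-05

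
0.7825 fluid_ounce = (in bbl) 0.0001456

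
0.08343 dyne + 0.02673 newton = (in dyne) 2673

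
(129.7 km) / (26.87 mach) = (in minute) 0.2363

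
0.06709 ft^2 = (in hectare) 6.233e-07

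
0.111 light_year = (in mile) 6.525e+11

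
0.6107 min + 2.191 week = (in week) 2.191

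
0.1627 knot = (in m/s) 0.0837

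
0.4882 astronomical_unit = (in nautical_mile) 3.944e+07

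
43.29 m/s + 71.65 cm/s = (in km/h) 158.4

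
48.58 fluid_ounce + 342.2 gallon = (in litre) 1297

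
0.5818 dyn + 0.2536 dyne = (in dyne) 0.8354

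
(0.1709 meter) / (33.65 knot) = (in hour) 2.742e-06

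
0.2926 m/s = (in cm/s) 29.26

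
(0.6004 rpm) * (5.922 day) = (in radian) 3.217e+04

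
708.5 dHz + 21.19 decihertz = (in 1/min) 4378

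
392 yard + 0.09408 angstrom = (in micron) 3.584e+08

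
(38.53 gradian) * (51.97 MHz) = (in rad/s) 3.145e+07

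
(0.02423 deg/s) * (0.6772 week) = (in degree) 9924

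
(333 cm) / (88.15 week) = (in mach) 1.834e-10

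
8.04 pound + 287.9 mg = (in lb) 8.041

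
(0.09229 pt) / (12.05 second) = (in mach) 7.935e-09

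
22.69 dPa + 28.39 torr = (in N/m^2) 3787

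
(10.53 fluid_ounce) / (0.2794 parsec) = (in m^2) 3.612e-20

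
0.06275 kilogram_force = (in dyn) 6.154e+04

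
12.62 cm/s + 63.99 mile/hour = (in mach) 0.08438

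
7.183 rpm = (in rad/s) 0.7522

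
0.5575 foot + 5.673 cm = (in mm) 226.7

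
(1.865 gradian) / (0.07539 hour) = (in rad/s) 0.0001079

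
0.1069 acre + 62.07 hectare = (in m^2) 6.211e+05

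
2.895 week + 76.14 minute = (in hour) 487.6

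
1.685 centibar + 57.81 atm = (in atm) 57.83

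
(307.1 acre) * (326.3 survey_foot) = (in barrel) 7.774e+08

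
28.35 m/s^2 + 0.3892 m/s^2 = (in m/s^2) 28.74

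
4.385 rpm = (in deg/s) 26.31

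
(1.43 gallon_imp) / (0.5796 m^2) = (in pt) 31.79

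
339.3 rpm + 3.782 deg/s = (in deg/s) 2040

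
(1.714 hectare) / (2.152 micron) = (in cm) 7.965e+11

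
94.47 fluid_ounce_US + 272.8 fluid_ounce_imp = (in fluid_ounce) 356.6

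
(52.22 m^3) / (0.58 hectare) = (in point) 25.52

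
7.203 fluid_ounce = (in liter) 0.213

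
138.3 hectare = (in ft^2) 1.489e+07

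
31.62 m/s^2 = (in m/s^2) 31.62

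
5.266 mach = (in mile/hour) 4011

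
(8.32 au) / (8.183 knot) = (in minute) 4.928e+09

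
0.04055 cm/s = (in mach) 1.191e-06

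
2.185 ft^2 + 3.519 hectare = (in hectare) 3.519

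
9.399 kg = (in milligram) 9.399e+06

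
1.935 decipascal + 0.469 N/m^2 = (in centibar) 0.0006625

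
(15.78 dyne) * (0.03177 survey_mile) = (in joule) 0.008068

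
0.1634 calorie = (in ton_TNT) 1.634e-10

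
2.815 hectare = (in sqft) 3.03e+05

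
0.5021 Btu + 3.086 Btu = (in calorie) 904.8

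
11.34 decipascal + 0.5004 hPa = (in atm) 0.000505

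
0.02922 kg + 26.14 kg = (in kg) 26.17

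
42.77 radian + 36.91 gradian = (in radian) 43.35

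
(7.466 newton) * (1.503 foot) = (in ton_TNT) 8.175e-10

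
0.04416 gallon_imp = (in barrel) 0.001263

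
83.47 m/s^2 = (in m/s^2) 83.47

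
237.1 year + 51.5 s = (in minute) 1.246e+08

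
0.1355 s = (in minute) 0.002258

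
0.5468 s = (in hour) 0.0001519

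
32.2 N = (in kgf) 3.283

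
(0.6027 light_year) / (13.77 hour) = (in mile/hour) 2.573e+11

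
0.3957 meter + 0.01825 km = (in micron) 1.865e+07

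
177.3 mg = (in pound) 0.0003909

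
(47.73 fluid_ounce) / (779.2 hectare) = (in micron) 0.0001812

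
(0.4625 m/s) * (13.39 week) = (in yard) 4.096e+06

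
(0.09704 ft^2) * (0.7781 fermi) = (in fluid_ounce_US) 2.372e-13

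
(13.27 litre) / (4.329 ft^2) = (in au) 2.206e-13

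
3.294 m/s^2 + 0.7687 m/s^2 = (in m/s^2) 4.063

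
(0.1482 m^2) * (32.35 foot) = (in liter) 1461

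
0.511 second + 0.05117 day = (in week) 0.007311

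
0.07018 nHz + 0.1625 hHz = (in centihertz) 1625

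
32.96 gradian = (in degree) 29.66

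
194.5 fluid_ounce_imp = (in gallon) 1.46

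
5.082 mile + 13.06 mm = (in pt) 2.318e+07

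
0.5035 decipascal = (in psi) 7.303e-06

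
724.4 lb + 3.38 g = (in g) 3.286e+05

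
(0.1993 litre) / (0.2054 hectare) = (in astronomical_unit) 6.486e-19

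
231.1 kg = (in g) 2.311e+05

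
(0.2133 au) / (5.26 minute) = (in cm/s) 1.011e+10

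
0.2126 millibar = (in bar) 0.0002126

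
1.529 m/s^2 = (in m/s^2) 1.529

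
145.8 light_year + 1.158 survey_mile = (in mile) 8.571e+14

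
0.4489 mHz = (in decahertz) 4.489e-05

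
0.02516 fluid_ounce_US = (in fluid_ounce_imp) 0.02619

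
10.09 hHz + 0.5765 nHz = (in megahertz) 0.001009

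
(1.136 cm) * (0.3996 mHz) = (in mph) 1.015e-05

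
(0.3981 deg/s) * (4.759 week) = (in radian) 2e+04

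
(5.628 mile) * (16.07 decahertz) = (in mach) 4275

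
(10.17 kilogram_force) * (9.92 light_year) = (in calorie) 2.237e+18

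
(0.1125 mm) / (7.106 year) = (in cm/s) 5.02e-11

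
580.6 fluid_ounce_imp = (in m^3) 0.0165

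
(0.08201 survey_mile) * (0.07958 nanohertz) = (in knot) 2.042e-08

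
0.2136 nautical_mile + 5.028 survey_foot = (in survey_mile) 0.2468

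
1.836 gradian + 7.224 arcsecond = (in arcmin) 99.26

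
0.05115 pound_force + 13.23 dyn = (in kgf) 0.02321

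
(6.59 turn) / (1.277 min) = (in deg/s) 30.96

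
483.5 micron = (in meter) 0.0004835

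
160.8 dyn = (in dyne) 160.8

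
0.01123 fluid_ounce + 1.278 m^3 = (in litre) 1278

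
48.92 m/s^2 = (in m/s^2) 48.92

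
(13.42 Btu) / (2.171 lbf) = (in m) 1466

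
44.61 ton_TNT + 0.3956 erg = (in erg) 1.866e+18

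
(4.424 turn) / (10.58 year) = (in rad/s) 8.331e-08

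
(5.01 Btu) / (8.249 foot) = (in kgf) 214.4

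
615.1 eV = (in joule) 9.855e-17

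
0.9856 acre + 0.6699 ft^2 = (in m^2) 3989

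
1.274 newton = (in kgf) 0.1299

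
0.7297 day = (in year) 0.001999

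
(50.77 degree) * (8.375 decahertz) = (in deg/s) 4252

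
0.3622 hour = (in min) 21.73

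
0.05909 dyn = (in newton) 5.909e-07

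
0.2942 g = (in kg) 0.0002942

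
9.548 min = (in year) 1.817e-05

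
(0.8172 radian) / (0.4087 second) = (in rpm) 19.09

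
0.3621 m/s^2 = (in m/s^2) 0.3621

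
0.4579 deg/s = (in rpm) 0.07632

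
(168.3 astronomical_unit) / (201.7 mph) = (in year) 8854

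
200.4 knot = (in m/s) 103.1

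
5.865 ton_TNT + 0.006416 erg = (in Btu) 2.326e+07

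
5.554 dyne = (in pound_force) 1.249e-05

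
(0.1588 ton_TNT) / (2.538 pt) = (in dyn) 7.421e+16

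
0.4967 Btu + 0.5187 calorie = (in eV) 3.284e+21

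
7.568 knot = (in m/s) 3.893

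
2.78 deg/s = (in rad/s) 0.04852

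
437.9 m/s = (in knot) 851.2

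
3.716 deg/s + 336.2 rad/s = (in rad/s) 336.3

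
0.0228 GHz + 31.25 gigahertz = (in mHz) 3.127e+13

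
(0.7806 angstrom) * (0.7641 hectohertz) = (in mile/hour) 1.334e-08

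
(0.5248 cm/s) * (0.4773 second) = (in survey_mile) 1.556e-06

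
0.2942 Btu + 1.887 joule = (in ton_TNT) 7.464e-08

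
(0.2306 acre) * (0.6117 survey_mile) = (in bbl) 5.778e+06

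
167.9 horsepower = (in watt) 1.252e+05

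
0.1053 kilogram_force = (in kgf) 0.1053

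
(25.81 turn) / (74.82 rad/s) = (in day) 2.509e-05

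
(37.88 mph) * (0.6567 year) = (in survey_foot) 1.151e+09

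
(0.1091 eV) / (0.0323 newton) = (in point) 1.534e-15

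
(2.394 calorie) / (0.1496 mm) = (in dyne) 6.696e+09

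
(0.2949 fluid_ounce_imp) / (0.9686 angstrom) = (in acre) 21.38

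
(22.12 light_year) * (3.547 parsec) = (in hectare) 2.29e+30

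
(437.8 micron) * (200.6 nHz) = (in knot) 1.707e-10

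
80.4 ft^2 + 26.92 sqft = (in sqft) 107.3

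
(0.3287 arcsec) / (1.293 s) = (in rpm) 1.177e-05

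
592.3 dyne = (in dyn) 592.3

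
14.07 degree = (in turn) 0.03908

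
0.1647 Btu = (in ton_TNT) 4.153e-08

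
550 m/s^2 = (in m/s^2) 550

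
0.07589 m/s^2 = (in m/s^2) 0.07589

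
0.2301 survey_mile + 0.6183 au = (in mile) 5.747e+07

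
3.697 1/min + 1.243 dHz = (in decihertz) 1.859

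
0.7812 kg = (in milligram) 7.812e+05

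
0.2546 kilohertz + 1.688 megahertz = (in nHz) 1.688e+15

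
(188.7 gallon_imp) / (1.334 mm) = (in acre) 0.1589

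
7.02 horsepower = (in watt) 5235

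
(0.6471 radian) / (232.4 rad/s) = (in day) 3.223e-08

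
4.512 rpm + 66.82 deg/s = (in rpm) 15.65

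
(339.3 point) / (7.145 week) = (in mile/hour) 6.196e-08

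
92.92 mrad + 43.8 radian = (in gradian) 2794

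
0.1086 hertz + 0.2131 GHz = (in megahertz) 213.1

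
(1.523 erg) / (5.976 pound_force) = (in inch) 2.256e-07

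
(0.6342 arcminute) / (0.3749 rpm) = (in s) 0.004699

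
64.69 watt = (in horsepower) 0.08675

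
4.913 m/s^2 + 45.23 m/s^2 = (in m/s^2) 50.14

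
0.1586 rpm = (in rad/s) 0.01661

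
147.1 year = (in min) 7.732e+07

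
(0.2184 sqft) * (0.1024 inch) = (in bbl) 0.0003319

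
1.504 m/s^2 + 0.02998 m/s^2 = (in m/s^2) 1.534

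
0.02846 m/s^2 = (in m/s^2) 0.02846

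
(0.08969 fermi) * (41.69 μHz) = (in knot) 7.268e-21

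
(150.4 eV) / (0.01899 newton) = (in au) 8.482e-27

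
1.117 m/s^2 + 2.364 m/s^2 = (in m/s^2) 3.481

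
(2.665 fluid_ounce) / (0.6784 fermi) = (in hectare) 1.162e+07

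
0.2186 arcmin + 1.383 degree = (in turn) 0.003852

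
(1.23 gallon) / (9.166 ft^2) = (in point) 15.5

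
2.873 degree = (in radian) 0.05014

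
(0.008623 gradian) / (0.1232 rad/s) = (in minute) 1.832e-05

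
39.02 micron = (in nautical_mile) 2.107e-08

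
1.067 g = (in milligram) 1067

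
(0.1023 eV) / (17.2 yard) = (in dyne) 1.042e-16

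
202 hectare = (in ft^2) 2.174e+07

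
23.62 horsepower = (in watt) 1.761e+04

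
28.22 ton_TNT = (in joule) 1.181e+11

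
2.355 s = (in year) 7.468e-08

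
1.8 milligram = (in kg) 1.8e-06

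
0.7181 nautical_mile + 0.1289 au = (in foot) 6.326e+10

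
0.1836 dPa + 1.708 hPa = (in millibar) 1.708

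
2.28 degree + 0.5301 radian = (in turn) 0.0907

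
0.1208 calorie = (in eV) 3.155e+18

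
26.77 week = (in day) 187.4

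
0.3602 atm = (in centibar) 36.5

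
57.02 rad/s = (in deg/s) 3267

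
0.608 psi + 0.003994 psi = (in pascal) 4220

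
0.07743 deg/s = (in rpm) 0.01291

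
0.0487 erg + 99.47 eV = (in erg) 0.0487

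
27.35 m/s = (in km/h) 98.46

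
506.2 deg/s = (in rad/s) 8.835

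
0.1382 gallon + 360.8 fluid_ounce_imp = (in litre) 10.77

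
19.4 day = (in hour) 465.6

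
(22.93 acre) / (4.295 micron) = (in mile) 1.342e+07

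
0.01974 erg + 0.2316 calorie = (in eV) 6.048e+18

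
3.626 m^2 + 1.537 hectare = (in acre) 3.799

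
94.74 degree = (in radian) 1.654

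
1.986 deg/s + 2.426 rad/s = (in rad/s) 2.461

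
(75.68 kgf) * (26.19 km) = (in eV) 1.213e+26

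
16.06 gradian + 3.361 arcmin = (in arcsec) 5.224e+04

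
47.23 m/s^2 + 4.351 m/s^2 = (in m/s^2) 51.58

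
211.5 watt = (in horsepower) 0.2836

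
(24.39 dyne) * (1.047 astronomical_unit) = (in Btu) 3.621e+04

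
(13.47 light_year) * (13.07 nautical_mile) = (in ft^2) 3.32e+22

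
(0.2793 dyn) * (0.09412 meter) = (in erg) 2.629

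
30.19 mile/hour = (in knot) 26.23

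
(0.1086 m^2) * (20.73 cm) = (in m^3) 0.02251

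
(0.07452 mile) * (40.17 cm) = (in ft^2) 518.6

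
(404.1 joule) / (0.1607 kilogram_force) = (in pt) 7.269e+05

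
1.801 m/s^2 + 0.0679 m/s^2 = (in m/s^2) 1.869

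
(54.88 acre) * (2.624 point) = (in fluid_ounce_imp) 7.236e+06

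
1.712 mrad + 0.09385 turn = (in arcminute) 2033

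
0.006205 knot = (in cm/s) 0.3192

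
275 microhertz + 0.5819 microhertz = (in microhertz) 275.6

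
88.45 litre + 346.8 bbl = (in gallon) 1.459e+04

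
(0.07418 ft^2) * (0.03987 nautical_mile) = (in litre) 508.9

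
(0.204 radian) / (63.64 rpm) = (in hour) 8.503e-06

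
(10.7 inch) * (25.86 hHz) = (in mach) 2.064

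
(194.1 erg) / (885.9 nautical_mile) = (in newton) 1.183e-11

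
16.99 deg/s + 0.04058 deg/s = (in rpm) 2.838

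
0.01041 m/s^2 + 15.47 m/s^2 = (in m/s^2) 15.48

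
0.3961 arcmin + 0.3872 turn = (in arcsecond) 5.018e+05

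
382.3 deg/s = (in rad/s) 6.672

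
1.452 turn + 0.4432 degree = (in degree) 523.2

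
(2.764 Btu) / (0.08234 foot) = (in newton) 1.162e+05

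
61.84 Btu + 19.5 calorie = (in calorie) 1.561e+04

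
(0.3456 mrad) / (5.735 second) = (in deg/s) 0.003453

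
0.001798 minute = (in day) 1.249e-06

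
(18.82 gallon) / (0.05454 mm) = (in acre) 0.3228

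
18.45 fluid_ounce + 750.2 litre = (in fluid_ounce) 2.539e+04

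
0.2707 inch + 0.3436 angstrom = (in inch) 0.2707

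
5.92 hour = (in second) 2.131e+04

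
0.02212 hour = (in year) 2.525e-06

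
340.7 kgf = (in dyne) 3.341e+08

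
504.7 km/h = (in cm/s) 1.402e+04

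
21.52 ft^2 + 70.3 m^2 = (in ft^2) 778.2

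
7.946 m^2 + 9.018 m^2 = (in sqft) 182.6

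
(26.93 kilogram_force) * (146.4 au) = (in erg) 5.784e+22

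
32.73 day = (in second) 2.828e+06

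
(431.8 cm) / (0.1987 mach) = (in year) 2.024e-09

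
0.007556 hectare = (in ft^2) 813.3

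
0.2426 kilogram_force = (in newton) 2.379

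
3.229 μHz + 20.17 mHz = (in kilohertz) 2.017e-05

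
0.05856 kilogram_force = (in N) 0.5743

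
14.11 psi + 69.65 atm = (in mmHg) 5.366e+04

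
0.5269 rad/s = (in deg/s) 30.19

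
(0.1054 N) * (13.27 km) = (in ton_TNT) 3.343e-07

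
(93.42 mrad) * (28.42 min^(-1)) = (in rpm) 0.4226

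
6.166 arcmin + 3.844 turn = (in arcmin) 8.304e+04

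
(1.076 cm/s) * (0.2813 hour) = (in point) 3.089e+04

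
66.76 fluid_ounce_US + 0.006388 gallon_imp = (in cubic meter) 0.002003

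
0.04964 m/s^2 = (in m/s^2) 0.04964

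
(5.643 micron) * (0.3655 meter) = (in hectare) 2.063e-10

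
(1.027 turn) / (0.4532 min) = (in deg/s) 13.6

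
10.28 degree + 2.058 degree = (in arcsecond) 4.442e+04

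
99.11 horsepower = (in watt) 7.391e+04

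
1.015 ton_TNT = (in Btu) 4.025e+06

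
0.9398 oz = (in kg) 0.02664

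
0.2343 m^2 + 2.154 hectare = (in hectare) 2.154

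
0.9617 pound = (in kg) 0.4362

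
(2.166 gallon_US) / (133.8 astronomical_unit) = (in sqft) 4.409e-15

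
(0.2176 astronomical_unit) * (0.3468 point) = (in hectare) 398.3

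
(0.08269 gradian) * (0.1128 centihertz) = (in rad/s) 1.465e-06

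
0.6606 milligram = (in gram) 0.0006606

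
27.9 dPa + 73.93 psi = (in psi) 73.93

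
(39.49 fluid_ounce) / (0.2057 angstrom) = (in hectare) 5677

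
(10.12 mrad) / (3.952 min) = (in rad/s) 4.268e-05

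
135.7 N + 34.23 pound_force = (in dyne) 2.88e+07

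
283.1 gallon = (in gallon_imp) 235.7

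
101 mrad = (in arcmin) 347.2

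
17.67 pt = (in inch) 0.2454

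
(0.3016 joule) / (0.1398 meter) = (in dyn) 2.157e+05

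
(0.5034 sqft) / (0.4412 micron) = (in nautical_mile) 57.24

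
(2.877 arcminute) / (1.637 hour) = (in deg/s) 8.136e-06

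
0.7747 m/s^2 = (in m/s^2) 0.7747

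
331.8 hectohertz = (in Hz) 3.318e+04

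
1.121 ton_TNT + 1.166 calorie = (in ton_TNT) 1.121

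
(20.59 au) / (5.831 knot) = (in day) 1.188e+07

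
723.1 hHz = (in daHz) 7231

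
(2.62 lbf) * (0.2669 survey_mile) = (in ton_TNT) 1.196e-06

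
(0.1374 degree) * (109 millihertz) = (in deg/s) 0.01498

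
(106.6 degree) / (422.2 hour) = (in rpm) 1.169e-05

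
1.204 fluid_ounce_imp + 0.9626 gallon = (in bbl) 0.02313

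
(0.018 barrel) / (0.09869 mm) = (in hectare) 0.0029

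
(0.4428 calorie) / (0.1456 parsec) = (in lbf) 9.27e-17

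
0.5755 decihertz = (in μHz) 5.755e+04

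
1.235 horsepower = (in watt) 920.9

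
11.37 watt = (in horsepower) 0.01525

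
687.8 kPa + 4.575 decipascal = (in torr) 5159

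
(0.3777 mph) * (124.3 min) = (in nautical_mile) 0.6799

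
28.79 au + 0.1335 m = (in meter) 4.307e+12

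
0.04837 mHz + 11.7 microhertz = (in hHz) 6.007e-07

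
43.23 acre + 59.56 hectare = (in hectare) 77.05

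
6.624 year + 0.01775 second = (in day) 2418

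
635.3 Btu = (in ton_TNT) 0.0001602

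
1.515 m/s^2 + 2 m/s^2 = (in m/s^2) 3.515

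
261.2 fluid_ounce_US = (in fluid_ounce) 261.2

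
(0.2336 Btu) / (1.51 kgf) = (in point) 4.718e+04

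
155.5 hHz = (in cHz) 1.555e+06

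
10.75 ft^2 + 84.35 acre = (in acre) 84.35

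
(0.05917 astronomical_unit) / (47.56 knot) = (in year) 11.47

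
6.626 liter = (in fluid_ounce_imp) 233.2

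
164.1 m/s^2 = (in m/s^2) 164.1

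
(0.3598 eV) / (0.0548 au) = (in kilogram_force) 7.17e-31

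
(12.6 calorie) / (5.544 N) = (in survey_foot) 31.2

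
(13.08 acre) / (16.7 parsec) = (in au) 6.866e-25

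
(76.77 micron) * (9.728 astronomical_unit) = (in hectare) 1.117e+04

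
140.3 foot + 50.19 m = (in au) 6.214e-10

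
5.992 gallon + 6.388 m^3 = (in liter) 6411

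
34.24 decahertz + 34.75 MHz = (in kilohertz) 3.475e+04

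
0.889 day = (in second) 7.681e+04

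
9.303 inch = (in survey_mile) 0.0001468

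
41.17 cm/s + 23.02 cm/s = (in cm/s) 64.19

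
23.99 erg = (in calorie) 5.734e-07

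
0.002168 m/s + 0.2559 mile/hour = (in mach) 0.0003423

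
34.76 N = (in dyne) 3.476e+06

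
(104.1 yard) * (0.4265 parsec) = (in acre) 3.096e+14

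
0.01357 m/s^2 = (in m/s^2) 0.01357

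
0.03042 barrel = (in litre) 4.836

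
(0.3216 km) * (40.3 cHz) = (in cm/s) 1.296e+04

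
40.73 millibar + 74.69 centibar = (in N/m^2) 7.876e+04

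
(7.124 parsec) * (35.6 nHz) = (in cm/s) 7.826e+11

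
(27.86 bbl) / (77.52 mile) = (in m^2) 3.55e-05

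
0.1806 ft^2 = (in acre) 4.146e-06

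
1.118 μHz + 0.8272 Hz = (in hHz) 0.008272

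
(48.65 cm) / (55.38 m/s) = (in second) 0.008785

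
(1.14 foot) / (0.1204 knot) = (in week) 9.276e-06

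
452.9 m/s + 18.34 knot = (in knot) 898.7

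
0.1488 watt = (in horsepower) 0.0001995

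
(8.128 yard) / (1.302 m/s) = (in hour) 0.001586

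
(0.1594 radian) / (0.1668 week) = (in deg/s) 9.053e-05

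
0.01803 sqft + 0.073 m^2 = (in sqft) 0.8038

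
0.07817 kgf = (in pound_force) 0.1723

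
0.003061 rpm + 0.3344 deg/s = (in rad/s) 0.006157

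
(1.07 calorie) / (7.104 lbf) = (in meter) 0.1417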